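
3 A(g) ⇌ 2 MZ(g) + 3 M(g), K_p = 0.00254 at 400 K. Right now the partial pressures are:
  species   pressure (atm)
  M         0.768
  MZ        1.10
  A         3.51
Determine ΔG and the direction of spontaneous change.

ΔG = 5.35 kJ/mol; the forward reaction is non-spontaneous

Q_p = P(MZ)²·P(M)³ / P(A)³ = (1.10)²·(0.768)³ / (3.51)³ = 0.0127
ΔG = RT ln(Q_p/K_p) = (8.314 J mol⁻¹ K⁻¹)(400 K) × ln(0.0127/0.00254)
   = (3.326 kJ/mol)(1.609) = 5.35 kJ/mol
ΔG > 0, so the forward reaction is non-spontaneous (proceeds in reverse).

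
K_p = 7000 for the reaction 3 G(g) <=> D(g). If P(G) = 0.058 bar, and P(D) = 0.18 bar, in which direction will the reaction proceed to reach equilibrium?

toward products

Q_p = P(D) / P(G)³ = (0.18) / (0.058)³ = 920
Q_p = 920 < K_p = 7000, so the forward reaction proceeds.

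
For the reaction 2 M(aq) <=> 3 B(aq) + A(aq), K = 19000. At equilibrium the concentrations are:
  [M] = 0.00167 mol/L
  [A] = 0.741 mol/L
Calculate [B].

[B] = 0.415 mol/L

At equilibrium, K = [B]³·[A] / [M]² = 19000.
([B])³·(0.741) / (0.00167)² = 19000
[B]³ = 0.0715 ⇒ [B] = 0.415 mol/L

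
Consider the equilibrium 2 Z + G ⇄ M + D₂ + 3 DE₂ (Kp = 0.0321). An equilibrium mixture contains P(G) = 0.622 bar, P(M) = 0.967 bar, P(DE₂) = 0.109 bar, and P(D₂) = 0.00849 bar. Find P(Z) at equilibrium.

P(Z) = 0.0231 bar

At equilibrium, Kp = P(M)·P(D₂)·P(DE₂)³ / (P(Z)²·P(G)) = 0.0321.
(0.967)·(0.00849)·(0.109)³ / ((P(Z))²·(0.622)) = 0.0321
P(Z)² = 5.32×10⁻⁴ ⇒ P(Z) = 0.0231 bar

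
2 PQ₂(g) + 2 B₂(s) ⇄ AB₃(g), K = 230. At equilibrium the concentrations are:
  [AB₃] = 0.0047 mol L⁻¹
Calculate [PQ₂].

[PQ₂] = 0.0045 mol L⁻¹

(B₂ is a pure solid — omitted from K.)
At equilibrium, K = [AB₃] / [PQ₂]² = 230.
(0.0047) / ([PQ₂])² = 230
[PQ₂]² = 2.04e-5 ⇒ [PQ₂] = 0.0045 mol L⁻¹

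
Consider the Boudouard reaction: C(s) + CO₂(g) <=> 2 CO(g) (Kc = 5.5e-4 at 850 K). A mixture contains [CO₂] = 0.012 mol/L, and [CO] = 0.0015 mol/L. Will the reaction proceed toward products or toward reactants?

(C is a pure solid — omitted from Qc.)
Qc = [CO]² / [CO₂] = (0.0015)² / (0.012) = 1.9e-4
Qc = 1.9e-4 < Kc = 5.5e-4, so the forward reaction proceeds.

to the right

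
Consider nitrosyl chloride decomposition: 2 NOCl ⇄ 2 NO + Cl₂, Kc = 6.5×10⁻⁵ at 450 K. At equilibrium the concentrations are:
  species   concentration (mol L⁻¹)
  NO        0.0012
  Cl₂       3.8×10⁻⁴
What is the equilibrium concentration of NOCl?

[NOCl] = 0.0029 mol L⁻¹

At equilibrium, Kc = [NO]²·[Cl₂] / [NOCl]² = 6.5×10⁻⁵.
(0.0012)²·(3.8×10⁻⁴) / ([NOCl])² = 6.5×10⁻⁵
[NOCl]² = 8.42×10⁻⁶ ⇒ [NOCl] = 0.0029 mol L⁻¹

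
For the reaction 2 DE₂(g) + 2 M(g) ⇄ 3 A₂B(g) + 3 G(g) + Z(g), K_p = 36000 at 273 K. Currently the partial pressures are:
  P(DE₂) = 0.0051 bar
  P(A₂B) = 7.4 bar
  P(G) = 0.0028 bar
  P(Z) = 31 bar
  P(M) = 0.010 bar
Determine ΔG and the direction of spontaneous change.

Q_p = P(A₂B)³·P(G)³·P(Z) / (P(DE₂)²·P(M)²) = (7.4)³·(0.0028)³·(31) / ((0.0051)²·(0.010)²) = 1.06×10⁵
ΔG = RT ln(Q_p/K_p) = (8.314 J mol⁻¹ K⁻¹)(273 K) × ln(1.06×10⁵/36000)
   = (2.270 kJ/mol)(1.080) = 2.45 kJ/mol
ΔG > 0, so the forward reaction is non-spontaneous (proceeds in reverse).

ΔG = 2.45 kJ/mol; the forward reaction is non-spontaneous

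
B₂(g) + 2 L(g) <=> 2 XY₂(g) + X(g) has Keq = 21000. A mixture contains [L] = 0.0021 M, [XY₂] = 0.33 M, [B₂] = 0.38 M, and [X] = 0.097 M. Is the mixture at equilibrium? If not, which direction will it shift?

no; Q < K, reaction proceeds forward

Q = [XY₂]²·[X] / ([B₂]·[L]²) = (0.33)²·(0.097) / ((0.38)·(0.0021)²) = 6300
Q = 6300 < Keq = 21000: net forward reaction.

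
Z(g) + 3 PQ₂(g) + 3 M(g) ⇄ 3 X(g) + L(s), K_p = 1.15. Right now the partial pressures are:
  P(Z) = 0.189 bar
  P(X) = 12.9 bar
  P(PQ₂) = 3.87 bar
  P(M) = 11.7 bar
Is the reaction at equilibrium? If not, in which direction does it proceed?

in the forward direction

(L is a pure solid — omitted from Q_p.)
Q_p = P(X)³ / (P(Z)·P(PQ₂)³·P(M)³) = (12.9)³ / ((0.189)·(3.87)³·(11.7)³) = 0.122
Q_p = 0.122 < K_p = 1.15, so the forward reaction proceeds.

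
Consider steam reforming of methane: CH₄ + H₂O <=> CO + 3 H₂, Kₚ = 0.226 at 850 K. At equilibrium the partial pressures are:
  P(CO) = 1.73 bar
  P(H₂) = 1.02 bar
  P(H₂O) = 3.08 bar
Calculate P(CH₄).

At equilibrium, Kₚ = P(CO)·P(H₂)³ / (P(CH₄)·P(H₂O)) = 0.226.
(1.73)·(1.02)³ / ((P(CH₄))·(3.08)) = 0.226
P(CH₄) = 2.64 bar

P(CH₄) = 2.64 bar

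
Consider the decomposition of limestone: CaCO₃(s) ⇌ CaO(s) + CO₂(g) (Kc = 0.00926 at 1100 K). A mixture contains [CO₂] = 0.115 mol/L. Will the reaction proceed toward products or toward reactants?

in the reverse direction

(CaCO₃, CaO are pure solids — omitted from Qc.)
Qc = [CO₂] = 0.115
Qc = 0.115 > Kc = 0.00926, so the reverse reaction proceeds.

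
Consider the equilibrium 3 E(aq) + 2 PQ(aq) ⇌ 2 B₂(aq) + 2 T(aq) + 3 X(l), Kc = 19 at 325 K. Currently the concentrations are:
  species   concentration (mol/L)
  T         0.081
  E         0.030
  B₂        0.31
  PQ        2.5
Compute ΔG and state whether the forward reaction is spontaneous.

ΔG = -4.39 kJ/mol; the forward reaction is spontaneous

(X is a pure liquid — omitted from Qc.)
Qc = [B₂]²·[T]² / ([E]³·[PQ]²) = (0.31)²·(0.081)² / ((0.030)³·(2.5)²) = 3.74
ΔG = RT ln(Qc/Kc) = (8.314 J mol⁻¹ K⁻¹)(325 K) × ln(3.74/19)
   = (2.702 kJ/mol)(-1.625) = -4.39 kJ/mol
ΔG < 0, so the forward reaction is spontaneous (proceeds forward).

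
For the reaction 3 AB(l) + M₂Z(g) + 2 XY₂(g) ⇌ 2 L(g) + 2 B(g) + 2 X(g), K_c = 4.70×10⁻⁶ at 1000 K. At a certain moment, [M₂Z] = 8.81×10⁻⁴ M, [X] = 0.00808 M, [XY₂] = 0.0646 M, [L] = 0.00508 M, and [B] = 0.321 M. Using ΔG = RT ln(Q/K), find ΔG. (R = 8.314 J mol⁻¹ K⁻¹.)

(AB is a pure liquid — omitted from Q_c.)
Q_c = [L]²·[B]²·[X]² / ([M₂Z]·[XY₂]²) = (0.00508)²·(0.321)²·(0.00808)² / ((8.81×10⁻⁴)·(0.0646)²) = 4.72×10⁻⁵
ΔG = RT ln(Q_c/K_c) = (8.314 J mol⁻¹ K⁻¹)(1000 K) × ln(4.72×10⁻⁵/4.70×10⁻⁶)
   = (8.314 kJ/mol)(2.307) = 19.2 kJ/mol
ΔG > 0, so the forward reaction is non-spontaneous (proceeds in reverse).

ΔG = 19.2 kJ/mol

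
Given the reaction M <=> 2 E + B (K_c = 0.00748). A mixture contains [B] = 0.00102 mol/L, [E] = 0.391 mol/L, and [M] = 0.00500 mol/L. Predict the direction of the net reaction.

Q_c = [E]²·[B] / [M] = (0.391)²·(0.00102) / (0.00500) = 0.0312
Q_c = 0.0312 > K_c = 0.00748, so the reverse reaction proceeds.

reverse (toward reactants)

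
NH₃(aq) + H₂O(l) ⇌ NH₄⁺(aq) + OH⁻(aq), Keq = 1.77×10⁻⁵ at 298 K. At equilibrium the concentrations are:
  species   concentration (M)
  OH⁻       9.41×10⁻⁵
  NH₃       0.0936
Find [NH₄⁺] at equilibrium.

[NH₄⁺] = 0.0176 M

(H₂O is a pure liquid — omitted from Keq.)
At equilibrium, Keq = [NH₄⁺]·[OH⁻] / [NH₃] = 1.77×10⁻⁵.
([NH₄⁺])·(9.41×10⁻⁵) / (0.0936) = 1.77×10⁻⁵
[NH₄⁺] = 0.0176 M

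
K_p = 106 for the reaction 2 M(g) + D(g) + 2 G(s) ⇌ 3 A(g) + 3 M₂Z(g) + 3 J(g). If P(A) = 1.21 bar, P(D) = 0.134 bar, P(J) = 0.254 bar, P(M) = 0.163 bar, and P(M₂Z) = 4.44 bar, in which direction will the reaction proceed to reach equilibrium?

(G is a pure solid — omitted from Q_p.)
Q_p = P(A)³·P(M₂Z)³·P(J)³ / (P(M)²·P(D)) = (1.21)³·(4.44)³·(0.254)³ / ((0.163)²·(0.134)) = 714
Q_p = 714 > K_p = 106, so the reverse reaction proceeds.

in the reverse direction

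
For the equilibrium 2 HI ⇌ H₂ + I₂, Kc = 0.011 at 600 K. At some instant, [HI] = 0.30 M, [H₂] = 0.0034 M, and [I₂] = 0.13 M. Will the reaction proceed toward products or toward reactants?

Qc = [H₂]·[I₂] / [HI]² = (0.0034)·(0.13) / (0.30)² = 0.0049
Qc = 0.0049 < Kc = 0.011, so the forward reaction proceeds.

toward products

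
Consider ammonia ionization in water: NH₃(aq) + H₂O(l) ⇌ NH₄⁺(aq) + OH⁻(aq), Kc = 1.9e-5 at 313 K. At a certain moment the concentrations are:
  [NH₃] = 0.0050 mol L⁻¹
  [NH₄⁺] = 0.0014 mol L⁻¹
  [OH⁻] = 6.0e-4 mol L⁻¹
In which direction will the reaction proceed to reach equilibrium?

toward reactants

(H₂O is a pure liquid — omitted from Qc.)
Qc = [NH₄⁺]·[OH⁻] / [NH₃] = (0.0014)·(6.0e-4) / (0.0050) = 1.7e-4
Qc = 1.7e-4 > Kc = 1.9e-5, so the reverse reaction proceeds.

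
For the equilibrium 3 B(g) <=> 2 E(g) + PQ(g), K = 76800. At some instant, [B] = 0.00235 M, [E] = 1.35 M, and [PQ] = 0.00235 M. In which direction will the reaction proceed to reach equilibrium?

Q = [E]²·[PQ] / [B]³ = (1.35)²·(0.00235) / (0.00235)³ = 3.30e5
Q = 3.30e5 > K = 76800, so the reverse reaction proceeds.

reverse (toward reactants)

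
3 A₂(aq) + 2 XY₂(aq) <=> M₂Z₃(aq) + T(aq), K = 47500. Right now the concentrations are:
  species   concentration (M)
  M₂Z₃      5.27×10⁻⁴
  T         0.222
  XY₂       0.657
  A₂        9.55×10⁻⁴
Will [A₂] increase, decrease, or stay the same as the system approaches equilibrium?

Q = [M₂Z₃]·[T] / ([A₂]³·[XY₂]²) = (5.27×10⁻⁴)·(0.222) / ((9.55×10⁻⁴)³·(0.657)²) = 3.11×10⁵
Q = 3.11×10⁵ > K = 47500: net reverse reaction.
A₂ is a reactant, so it increases.

increase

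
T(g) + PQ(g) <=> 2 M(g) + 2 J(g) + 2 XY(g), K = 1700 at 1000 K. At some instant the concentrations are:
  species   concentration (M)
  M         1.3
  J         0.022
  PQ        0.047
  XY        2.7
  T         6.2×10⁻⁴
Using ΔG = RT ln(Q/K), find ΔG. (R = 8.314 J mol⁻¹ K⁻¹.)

ΔG = -17.6 kJ/mol

Q = [M]²·[J]²·[XY]² / ([T]·[PQ]) = (1.3)²·(0.022)²·(2.7)² / ((6.2×10⁻⁴)·(0.047)) = 205
ΔG = RT ln(Q/K) = (8.314 J mol⁻¹ K⁻¹)(1000 K) × ln(205/1700)
   = (8.314 kJ/mol)(-2.115) = -17.6 kJ/mol
ΔG < 0, so the forward reaction is spontaneous (proceeds forward).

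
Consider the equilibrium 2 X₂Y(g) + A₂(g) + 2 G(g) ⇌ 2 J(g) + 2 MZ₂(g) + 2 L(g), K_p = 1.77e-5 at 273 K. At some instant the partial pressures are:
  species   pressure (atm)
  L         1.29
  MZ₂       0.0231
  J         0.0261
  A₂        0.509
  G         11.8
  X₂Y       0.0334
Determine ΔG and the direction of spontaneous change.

Q_p = P(J)²·P(MZ₂)²·P(L)² / (P(X₂Y)²·P(A₂)·P(G)²) = (0.0261)²·(0.0231)²·(1.29)² / ((0.0334)²·(0.509)·(11.8)²) = 7.65e-6
ΔG = RT ln(Q_p/K_p) = (8.314 J mol⁻¹ K⁻¹)(273 K) × ln(7.65e-6/1.77e-5)
   = (2.270 kJ/mol)(-0.8389) = -1.90 kJ/mol
ΔG < 0, so the forward reaction is spontaneous (proceeds forward).

ΔG = -1.90 kJ/mol; the forward reaction is spontaneous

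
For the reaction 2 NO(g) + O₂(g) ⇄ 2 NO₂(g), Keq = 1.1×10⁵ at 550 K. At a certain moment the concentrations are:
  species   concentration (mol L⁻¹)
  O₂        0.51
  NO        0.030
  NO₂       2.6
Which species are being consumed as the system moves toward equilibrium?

NO, O₂ (reactants)

Q = [NO₂]² / ([NO]²·[O₂]) = (2.6)² / ((0.030)²·(0.51)) = 15000
Q = 15000 < Keq = 1.1×10⁵: net forward reaction.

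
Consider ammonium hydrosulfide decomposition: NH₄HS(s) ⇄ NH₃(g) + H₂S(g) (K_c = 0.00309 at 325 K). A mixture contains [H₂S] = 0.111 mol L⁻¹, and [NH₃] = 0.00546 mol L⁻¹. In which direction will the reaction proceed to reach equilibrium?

(NH₄HS is a pure solid — omitted from Q_c.)
Q_c = [NH₃]·[H₂S] = (0.00546)·(0.111) = 6.06e-4
Q_c = 6.06e-4 < K_c = 0.00309, so the forward reaction proceeds.

to the right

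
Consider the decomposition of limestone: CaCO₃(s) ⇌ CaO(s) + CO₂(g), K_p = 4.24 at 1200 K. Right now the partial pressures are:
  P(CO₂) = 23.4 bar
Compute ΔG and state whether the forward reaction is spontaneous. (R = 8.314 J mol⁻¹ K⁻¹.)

(CaCO₃, CaO are pure solids — omitted from Q_p.)
Q_p = P(CO₂) = 23.4
ΔG = RT ln(Q_p/K_p) = (8.314 J mol⁻¹ K⁻¹)(1200 K) × ln(23.4/4.24)
   = (9.977 kJ/mol)(1.708) = 17.0 kJ/mol
ΔG > 0, so the forward reaction is non-spontaneous (proceeds in reverse).

ΔG = 17.0 kJ/mol; the forward reaction is non-spontaneous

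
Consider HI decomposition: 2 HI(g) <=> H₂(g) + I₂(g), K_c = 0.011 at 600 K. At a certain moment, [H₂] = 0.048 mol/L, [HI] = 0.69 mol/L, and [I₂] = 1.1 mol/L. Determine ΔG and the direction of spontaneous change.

ΔG = 11.5 kJ/mol; the forward reaction is non-spontaneous

Q_c = [H₂]·[I₂] / [HI]² = (0.048)·(1.1) / (0.69)² = 0.111
ΔG = RT ln(Q_c/K_c) = (8.314 J mol⁻¹ K⁻¹)(600 K) × ln(0.111/0.011)
   = (4.988 kJ/mol)(2.312) = 11.5 kJ/mol
ΔG > 0, so the forward reaction is non-spontaneous (proceeds in reverse).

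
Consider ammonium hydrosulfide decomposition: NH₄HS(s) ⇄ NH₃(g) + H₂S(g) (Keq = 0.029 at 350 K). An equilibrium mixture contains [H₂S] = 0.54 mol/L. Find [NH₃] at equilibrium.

[NH₃] = 0.054 mol/L

(NH₄HS is a pure solid — omitted from Keq.)
At equilibrium, Keq = [NH₃]·[H₂S] = 0.029.
([NH₃])·(0.54) = 0.029
[NH₃] = 0.0537 = 0.054 mol/L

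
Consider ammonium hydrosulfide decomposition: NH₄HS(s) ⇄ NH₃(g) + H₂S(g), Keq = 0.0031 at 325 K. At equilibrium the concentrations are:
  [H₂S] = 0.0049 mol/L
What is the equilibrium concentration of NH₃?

(NH₄HS is a pure solid — omitted from Keq.)
At equilibrium, Keq = [NH₃]·[H₂S] = 0.0031.
([NH₃])·(0.0049) = 0.0031
[NH₃] = 0.633 = 0.63 mol/L

[NH₃] = 0.63 mol/L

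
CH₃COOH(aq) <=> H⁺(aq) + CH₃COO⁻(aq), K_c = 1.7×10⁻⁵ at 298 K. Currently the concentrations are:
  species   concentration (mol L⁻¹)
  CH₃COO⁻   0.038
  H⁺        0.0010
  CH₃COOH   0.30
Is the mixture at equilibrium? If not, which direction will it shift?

Q_c = [H⁺]·[CH₃COO⁻] / [CH₃COOH] = (0.0010)·(0.038) / (0.30) = 1.3×10⁻⁴
Q_c = 1.3×10⁻⁴ > K_c = 1.7×10⁻⁵: net reverse reaction.

no; Q > K, reaction proceeds in reverse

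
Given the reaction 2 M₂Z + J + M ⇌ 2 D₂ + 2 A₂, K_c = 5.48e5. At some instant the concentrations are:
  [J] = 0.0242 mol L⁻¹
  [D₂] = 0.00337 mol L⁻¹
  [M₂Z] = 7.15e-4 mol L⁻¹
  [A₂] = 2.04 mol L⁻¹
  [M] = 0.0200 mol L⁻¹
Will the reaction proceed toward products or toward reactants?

toward products

Q_c = [D₂]²·[A₂]² / ([M₂Z]²·[J]·[M]) = (0.00337)²·(2.04)² / ((7.15e-4)²·(0.0242)·(0.0200)) = 1.91e5
Q_c = 1.91e5 < K_c = 5.48e5, so the forward reaction proceeds.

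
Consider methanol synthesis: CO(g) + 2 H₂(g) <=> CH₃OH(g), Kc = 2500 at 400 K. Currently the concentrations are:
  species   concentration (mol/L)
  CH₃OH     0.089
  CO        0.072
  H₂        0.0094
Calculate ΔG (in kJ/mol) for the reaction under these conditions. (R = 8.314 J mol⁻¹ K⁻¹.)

Qc = [CH₃OH] / ([CO]·[H₂]²) = (0.089) / ((0.072)·(0.0094)²) = 14000
ΔG = RT ln(Qc/Kc) = (8.314 J mol⁻¹ K⁻¹)(400 K) × ln(14000/2500)
   = (3.326 kJ/mol)(1.723) = 5.73 kJ/mol
ΔG > 0, so the forward reaction is non-spontaneous (proceeds in reverse).

ΔG = 5.73 kJ/mol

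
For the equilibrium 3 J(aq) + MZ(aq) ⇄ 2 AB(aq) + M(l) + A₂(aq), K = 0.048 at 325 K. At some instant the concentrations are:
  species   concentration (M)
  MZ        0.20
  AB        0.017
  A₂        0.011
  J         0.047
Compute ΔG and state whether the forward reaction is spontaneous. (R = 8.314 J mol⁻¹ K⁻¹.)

(M is a pure liquid — omitted from Q.)
Q = [AB]²·[A₂] / ([J]³·[MZ]) = (0.017)²·(0.011) / ((0.047)³·(0.20)) = 0.153
ΔG = RT ln(Q/K) = (8.314 J mol⁻¹ K⁻¹)(325 K) × ln(0.153/0.048)
   = (2.702 kJ/mol)(1.159) = 3.13 kJ/mol
ΔG > 0, so the forward reaction is non-spontaneous (proceeds in reverse).

ΔG = 3.13 kJ/mol; the forward reaction is non-spontaneous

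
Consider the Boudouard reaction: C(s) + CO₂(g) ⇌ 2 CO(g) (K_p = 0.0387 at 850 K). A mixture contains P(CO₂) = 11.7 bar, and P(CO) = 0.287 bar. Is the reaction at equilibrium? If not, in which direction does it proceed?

to the right

(C is a pure solid — omitted from Q_p.)
Q_p = P(CO)² / P(CO₂) = (0.287)² / (11.7) = 0.00704
Q_p = 0.00704 < K_p = 0.0387, so the forward reaction proceeds.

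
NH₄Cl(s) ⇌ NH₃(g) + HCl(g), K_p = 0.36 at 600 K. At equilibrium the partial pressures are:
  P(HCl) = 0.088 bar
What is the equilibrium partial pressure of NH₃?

(NH₄Cl is a pure solid — omitted from K_p.)
At equilibrium, K_p = P(NH₃)·P(HCl) = 0.36.
(P(NH₃))·(0.088) = 0.36
P(NH₃) = 4.09 = 4.1 bar

P(NH₃) = 4.1 bar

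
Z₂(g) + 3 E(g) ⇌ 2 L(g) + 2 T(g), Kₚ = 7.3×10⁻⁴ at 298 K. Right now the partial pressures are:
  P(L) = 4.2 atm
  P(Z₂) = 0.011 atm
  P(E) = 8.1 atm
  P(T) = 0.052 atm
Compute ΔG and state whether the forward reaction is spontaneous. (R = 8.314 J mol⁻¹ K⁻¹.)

Qₚ = P(L)²·P(T)² / (P(Z₂)·P(E)³) = (4.2)²·(0.052)² / ((0.011)·(8.1)³) = 0.00816
ΔG = RT ln(Qₚ/Kₚ) = (8.314 J mol⁻¹ K⁻¹)(298 K) × ln(0.00816/7.3×10⁻⁴)
   = (2.478 kJ/mol)(2.414) = 5.98 kJ/mol
ΔG > 0, so the forward reaction is non-spontaneous (proceeds in reverse).

ΔG = 5.98 kJ/mol; the forward reaction is non-spontaneous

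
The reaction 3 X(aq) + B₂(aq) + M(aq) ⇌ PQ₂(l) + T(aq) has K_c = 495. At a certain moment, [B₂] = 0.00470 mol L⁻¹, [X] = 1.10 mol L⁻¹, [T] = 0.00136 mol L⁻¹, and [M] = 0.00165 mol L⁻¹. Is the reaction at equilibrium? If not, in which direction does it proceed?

(PQ₂ is a pure liquid — omitted from Q_c.)
Q_c = [T] / ([X]³·[B₂]·[M]) = (0.00136) / ((1.10)³·(0.00470)·(0.00165)) = 132
Q_c = 132 < K_c = 495, so the forward reaction proceeds.

forward (toward products)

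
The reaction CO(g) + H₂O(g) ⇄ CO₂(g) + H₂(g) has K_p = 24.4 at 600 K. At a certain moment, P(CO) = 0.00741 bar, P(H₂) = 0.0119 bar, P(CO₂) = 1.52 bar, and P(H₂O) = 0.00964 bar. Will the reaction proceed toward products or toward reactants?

toward reactants

Q_p = P(CO₂)·P(H₂) / (P(CO)·P(H₂O)) = (1.52)·(0.0119) / ((0.00741)·(0.00964)) = 253
Q_p = 253 > K_p = 24.4, so the reverse reaction proceeds.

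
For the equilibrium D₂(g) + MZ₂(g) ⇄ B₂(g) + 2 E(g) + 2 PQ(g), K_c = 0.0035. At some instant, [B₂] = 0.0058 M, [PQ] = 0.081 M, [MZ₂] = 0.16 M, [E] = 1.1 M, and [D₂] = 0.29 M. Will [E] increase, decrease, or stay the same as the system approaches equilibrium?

Q_c = [B₂]·[E]²·[PQ]² / ([D₂]·[MZ₂]) = (0.0058)·(1.1)²·(0.081)² / ((0.29)·(0.16)) = 9.9×10⁻⁴
Q_c = 9.9×10⁻⁴ < K_c = 0.0035: net forward reaction.
E is a product, so it increases.

increase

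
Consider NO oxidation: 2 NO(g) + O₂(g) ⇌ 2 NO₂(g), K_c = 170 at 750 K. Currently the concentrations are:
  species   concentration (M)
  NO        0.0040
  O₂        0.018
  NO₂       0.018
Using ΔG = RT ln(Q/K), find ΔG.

ΔG = 11.8 kJ/mol

Q_c = [NO₂]² / ([NO]²·[O₂]) = (0.018)² / ((0.0040)²·(0.018)) = 1120
ΔG = RT ln(Q_c/K_c) = (8.314 J mol⁻¹ K⁻¹)(750 K) × ln(1120/170)
   = (6.236 kJ/mol)(1.885) = 11.8 kJ/mol
ΔG > 0, so the forward reaction is non-spontaneous (proceeds in reverse).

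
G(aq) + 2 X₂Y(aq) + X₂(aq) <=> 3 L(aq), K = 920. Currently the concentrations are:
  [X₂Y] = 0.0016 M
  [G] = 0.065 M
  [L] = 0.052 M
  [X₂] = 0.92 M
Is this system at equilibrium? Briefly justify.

Q = [L]³ / ([G]·[X₂Y]²·[X₂]) = (0.052)³ / ((0.065)·(0.0016)²·(0.92)) = 920
Q = 920 = K; the system is at equilibrium.

yes, at equilibrium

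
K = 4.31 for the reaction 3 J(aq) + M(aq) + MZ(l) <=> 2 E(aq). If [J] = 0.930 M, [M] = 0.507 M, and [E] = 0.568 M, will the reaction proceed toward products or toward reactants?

to the right

(MZ is a pure liquid — omitted from Q.)
Q = [E]² / ([J]³·[M]) = (0.568)² / ((0.930)³·(0.507)) = 0.791
Q = 0.791 < K = 4.31, so the forward reaction proceeds.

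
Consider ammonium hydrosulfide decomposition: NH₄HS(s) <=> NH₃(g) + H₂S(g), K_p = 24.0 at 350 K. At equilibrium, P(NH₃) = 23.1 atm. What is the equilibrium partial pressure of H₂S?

(NH₄HS is a pure solid — omitted from K_p.)
At equilibrium, K_p = P(NH₃)·P(H₂S) = 24.0.
(23.1)·(P(H₂S)) = 24.0
P(H₂S) = 1.04 atm

P(H₂S) = 1.04 atm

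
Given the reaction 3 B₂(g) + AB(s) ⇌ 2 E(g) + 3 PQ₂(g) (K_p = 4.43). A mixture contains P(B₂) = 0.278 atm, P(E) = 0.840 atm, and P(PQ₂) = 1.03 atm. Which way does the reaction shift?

in the reverse direction

(AB is a pure solid — omitted from Q_p.)
Q_p = P(E)²·P(PQ₂)³ / P(B₂)³ = (0.840)²·(1.03)³ / (0.278)³ = 35.9
Q_p = 35.9 > K_p = 4.43, so the reverse reaction proceeds.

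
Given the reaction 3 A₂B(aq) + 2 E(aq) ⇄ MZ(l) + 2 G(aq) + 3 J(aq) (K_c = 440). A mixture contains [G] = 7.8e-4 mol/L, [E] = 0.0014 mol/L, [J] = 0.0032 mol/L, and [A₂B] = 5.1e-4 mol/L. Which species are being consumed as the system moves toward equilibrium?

(MZ is a pure liquid — omitted from Q_c.)
Q_c = [G]²·[J]³ / ([A₂B]³·[E]²) = (7.8e-4)²·(0.0032)³ / ((5.1e-4)³·(0.0014)²) = 77
Q_c = 77 < K_c = 440: net forward reaction.

A₂B, E (reactants)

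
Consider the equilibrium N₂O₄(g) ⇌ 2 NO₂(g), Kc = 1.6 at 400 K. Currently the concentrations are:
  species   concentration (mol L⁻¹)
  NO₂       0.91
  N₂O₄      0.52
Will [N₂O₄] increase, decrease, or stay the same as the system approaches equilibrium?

Qc = [NO₂]² / [N₂O₄] = (0.91)² / (0.52) = 1.6
Qc = 1.6 = Kc; the system is at equilibrium.

stay the same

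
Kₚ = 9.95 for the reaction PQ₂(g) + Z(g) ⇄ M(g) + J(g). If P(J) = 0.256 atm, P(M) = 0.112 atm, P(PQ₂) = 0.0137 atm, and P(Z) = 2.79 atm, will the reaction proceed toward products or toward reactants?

toward products

Qₚ = P(M)·P(J) / (P(PQ₂)·P(Z)) = (0.112)·(0.256) / ((0.0137)·(2.79)) = 0.750
Qₚ = 0.750 < Kₚ = 9.95, so the forward reaction proceeds.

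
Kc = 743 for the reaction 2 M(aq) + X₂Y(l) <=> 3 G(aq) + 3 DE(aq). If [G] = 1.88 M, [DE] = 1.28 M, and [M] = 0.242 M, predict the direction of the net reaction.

in the forward direction

(X₂Y is a pure liquid — omitted from Qc.)
Qc = [G]³·[DE]³ / [M]² = (1.88)³·(1.28)³ / (0.242)² = 238
Qc = 238 < Kc = 743, so the forward reaction proceeds.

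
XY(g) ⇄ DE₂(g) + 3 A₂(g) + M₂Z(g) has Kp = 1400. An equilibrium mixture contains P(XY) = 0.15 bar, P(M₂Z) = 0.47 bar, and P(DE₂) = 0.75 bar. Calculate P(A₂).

At equilibrium, Kp = P(DE₂)·P(A₂)³·P(M₂Z) / P(XY) = 1400.
(0.75)·(P(A₂))³·(0.47) / (0.15) = 1400
P(A₂)³ = 596 ⇒ P(A₂) = 8.4 bar

P(A₂) = 8.4 bar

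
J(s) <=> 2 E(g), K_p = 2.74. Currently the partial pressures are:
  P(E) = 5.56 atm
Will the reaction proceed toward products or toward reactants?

(J is a pure solid — omitted from Q_p.)
Q_p = P(E)² = (5.56)² = 30.9
Q_p = 30.9 > K_p = 2.74, so the reverse reaction proceeds.

in the reverse direction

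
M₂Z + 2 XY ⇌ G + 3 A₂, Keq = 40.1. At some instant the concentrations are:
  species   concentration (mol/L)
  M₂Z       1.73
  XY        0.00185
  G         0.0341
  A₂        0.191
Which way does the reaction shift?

Q = [G]·[A₂]³ / ([M₂Z]·[XY]²) = (0.0341)·(0.191)³ / ((1.73)·(0.00185)²) = 40.1
Q = 40.1 = Keq, so the system is already at equilibrium.

neither direction; the system is at equilibrium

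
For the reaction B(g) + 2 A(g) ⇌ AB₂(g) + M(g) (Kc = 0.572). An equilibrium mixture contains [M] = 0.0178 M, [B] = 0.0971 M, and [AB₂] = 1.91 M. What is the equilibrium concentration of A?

At equilibrium, Kc = [AB₂]·[M] / ([B]·[A]²) = 0.572.
(1.91)·(0.0178) / ((0.0971)·([A])²) = 0.572
[A]² = 0.612 ⇒ [A] = 0.782 M

[A] = 0.782 M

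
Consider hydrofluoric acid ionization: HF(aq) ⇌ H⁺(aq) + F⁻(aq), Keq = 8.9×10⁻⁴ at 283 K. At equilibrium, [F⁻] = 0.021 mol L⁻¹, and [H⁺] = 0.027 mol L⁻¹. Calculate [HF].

At equilibrium, Keq = [H⁺]·[F⁻] / [HF] = 8.9×10⁻⁴.
(0.027)·(0.021) / ([HF]) = 8.9×10⁻⁴
[HF] = 0.637 = 0.64 mol L⁻¹

[HF] = 0.64 mol L⁻¹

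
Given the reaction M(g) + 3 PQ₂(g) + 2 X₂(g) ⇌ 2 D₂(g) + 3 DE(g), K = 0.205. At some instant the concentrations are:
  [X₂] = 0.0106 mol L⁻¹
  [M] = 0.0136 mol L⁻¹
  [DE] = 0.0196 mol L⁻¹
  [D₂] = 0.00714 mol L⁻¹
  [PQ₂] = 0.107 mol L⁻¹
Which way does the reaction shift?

Q = [D₂]²·[DE]³ / ([M]·[PQ₂]³·[X₂]²) = (0.00714)²·(0.0196)³ / ((0.0136)·(0.107)³·(0.0106)²) = 0.205
Q = 0.205 = K, so the system is already at equilibrium.

neither direction; the system is at equilibrium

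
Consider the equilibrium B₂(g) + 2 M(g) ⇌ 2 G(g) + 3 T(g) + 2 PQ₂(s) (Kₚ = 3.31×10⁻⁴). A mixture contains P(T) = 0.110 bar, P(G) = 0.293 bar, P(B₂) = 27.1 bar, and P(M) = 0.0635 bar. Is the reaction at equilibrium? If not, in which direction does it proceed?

(PQ₂ is a pure solid — omitted from Qₚ.)
Qₚ = P(G)²·P(T)³ / (P(B₂)·P(M)²) = (0.293)²·(0.110)³ / ((27.1)·(0.0635)²) = 0.00105
Qₚ = 0.00105 > Kₚ = 3.31×10⁻⁴, so the reverse reaction proceeds.

toward reactants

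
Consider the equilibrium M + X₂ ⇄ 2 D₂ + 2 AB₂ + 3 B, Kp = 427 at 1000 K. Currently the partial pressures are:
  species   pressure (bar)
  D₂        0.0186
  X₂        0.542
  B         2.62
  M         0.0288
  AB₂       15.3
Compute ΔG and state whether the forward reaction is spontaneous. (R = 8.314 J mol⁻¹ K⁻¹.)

ΔG = -12.6 kJ/mol; the forward reaction is spontaneous

Qp = P(D₂)²·P(AB₂)²·P(B)³ / (P(M)·P(X₂)) = (0.0186)²·(15.3)²·(2.62)³ / ((0.0288)·(0.542)) = 93.3
ΔG = RT ln(Qp/Kp) = (8.314 J mol⁻¹ K⁻¹)(1000 K) × ln(93.3/427)
   = (8.314 kJ/mol)(-1.521) = -12.6 kJ/mol
ΔG < 0, so the forward reaction is spontaneous (proceeds forward).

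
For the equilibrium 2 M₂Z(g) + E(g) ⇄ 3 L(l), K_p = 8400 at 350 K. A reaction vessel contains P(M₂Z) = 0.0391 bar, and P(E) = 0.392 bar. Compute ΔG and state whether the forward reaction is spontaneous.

ΔG = -4.70 kJ/mol; the forward reaction is spontaneous

(L is a pure liquid — omitted from Q_p.)
Q_p = 1 / (P(M₂Z)²·P(E)) = 1 / ((0.0391)²·(0.392)) = 1670
ΔG = RT ln(Q_p/K_p) = (8.314 J mol⁻¹ K⁻¹)(350 K) × ln(1670/8400)
   = (2.910 kJ/mol)(-1.615) = -4.70 kJ/mol
ΔG < 0, so the forward reaction is spontaneous (proceeds forward).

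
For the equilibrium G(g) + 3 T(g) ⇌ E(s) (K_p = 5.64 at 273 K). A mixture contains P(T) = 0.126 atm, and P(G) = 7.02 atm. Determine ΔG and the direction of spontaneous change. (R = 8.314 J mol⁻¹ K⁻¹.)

(E is a pure solid — omitted from Q_p.)
Q_p = 1 / (P(G)·P(T)³) = 1 / ((7.02)·(0.126)³) = 71.2
ΔG = RT ln(Q_p/K_p) = (8.314 J mol⁻¹ K⁻¹)(273 K) × ln(71.2/5.64)
   = (2.270 kJ/mol)(2.536) = 5.76 kJ/mol
ΔG > 0, so the forward reaction is non-spontaneous (proceeds in reverse).

ΔG = 5.76 kJ/mol; the forward reaction is non-spontaneous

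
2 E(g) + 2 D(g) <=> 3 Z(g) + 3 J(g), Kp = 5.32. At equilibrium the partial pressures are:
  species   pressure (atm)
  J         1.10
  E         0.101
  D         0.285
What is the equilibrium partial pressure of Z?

P(Z) = 0.149 atm

At equilibrium, Kp = P(Z)³·P(J)³ / (P(E)²·P(D)²) = 5.32.
(P(Z))³·(1.10)³ / ((0.101)²·(0.285)²) = 5.32
P(Z)³ = 0.00331 ⇒ P(Z) = 0.149 atm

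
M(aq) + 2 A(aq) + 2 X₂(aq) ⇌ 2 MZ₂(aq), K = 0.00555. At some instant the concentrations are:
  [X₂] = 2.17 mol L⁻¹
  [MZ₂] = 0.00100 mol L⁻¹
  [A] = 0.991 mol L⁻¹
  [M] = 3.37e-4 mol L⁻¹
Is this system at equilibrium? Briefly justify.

no; Q < K, reaction proceeds forward

Q = [MZ₂]² / ([M]·[A]²·[X₂]²) = (0.00100)² / ((3.37e-4)·(0.991)²·(2.17)²) = 6.42e-4
Q = 6.42e-4 < K = 0.00555: net forward reaction.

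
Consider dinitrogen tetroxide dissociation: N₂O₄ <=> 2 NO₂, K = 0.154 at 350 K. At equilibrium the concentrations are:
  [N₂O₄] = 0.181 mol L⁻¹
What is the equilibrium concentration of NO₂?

At equilibrium, K = [NO₂]² / [N₂O₄] = 0.154.
([NO₂])² / (0.181) = 0.154
[NO₂]² = 0.0279 ⇒ [NO₂] = 0.167 mol L⁻¹

[NO₂] = 0.167 mol L⁻¹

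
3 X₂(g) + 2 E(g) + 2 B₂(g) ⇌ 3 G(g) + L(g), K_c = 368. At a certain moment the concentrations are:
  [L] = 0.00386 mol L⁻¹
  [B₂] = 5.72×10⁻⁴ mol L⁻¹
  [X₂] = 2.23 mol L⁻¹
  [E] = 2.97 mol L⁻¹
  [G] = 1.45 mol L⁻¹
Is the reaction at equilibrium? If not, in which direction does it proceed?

Q_c = [G]³·[L] / ([X₂]³·[E]²·[B₂]²) = (1.45)³·(0.00386) / ((2.23)³·(2.97)²·(5.72×10⁻⁴)²) = 368
Q_c = 368 = K_c, so the system is already at equilibrium.

at equilibrium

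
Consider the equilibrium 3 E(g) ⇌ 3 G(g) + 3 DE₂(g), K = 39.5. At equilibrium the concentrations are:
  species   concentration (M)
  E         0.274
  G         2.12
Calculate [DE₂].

At equilibrium, K = [G]³·[DE₂]³ / [E]³ = 39.5.
(2.12)³·([DE₂])³ / (0.274)³ = 39.5
[DE₂]³ = 0.0853 ⇒ [DE₂] = 0.440 M

[DE₂] = 0.440 M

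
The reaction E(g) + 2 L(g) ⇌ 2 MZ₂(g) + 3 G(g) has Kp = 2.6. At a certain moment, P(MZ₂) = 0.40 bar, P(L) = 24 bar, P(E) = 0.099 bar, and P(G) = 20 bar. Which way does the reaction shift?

to the left

Qp = P(MZ₂)²·P(G)³ / (P(E)·P(L)²) = (0.40)²·(20)³ / ((0.099)·(24)²) = 22
Qp = 22 > Kp = 2.6, so the reverse reaction proceeds.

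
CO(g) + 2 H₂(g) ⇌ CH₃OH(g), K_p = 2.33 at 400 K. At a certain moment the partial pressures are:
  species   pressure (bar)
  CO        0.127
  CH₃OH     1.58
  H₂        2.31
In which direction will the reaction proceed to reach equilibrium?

at equilibrium

Q_p = P(CH₃OH) / (P(CO)·P(H₂)²) = (1.58) / ((0.127)·(2.31)²) = 2.33
Q_p = 2.33 = K_p, so the system is already at equilibrium.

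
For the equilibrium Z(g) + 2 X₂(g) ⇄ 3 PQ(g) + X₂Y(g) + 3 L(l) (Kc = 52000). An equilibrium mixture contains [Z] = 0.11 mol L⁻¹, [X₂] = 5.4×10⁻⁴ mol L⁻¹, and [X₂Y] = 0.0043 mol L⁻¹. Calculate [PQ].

(L is a pure liquid — omitted from Kc.)
At equilibrium, Kc = [PQ]³·[X₂Y] / ([Z]·[X₂]²) = 52000.
([PQ])³·(0.0043) / ((0.11)·(5.4×10⁻⁴)²) = 52000
[PQ]³ = 0.388 ⇒ [PQ] = 0.73 mol L⁻¹

[PQ] = 0.73 mol L⁻¹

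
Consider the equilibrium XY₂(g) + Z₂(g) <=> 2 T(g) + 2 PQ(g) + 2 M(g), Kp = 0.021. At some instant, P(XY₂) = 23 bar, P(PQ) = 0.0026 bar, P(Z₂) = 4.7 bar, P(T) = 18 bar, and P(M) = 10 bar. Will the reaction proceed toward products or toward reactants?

toward products

Qp = P(T)²·P(PQ)²·P(M)² / (P(XY₂)·P(Z₂)) = (18)²·(0.0026)²·(10)² / ((23)·(4.7)) = 0.0020
Qp = 0.0020 < Kp = 0.021, so the forward reaction proceeds.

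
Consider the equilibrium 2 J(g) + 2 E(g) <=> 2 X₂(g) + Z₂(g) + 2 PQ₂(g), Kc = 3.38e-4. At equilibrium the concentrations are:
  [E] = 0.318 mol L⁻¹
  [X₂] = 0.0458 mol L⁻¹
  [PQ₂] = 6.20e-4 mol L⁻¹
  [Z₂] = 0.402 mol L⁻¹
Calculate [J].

[J] = 0.00308 mol L⁻¹

At equilibrium, Kc = [X₂]²·[Z₂]·[PQ₂]² / ([J]²·[E]²) = 3.38e-4.
(0.0458)²·(0.402)·(6.20e-4)² / (([J])²·(0.318)²) = 3.38e-4
[J]² = 9.48e-6 ⇒ [J] = 0.00308 mol L⁻¹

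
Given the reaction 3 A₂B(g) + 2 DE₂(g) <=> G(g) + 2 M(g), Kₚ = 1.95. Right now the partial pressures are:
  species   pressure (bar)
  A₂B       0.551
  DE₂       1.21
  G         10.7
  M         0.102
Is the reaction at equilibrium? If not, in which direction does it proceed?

toward products

Qₚ = P(G)·P(M)² / (P(A₂B)³·P(DE₂)²) = (10.7)·(0.102)² / ((0.551)³·(1.21)²) = 0.455
Qₚ = 0.455 < Kₚ = 1.95, so the forward reaction proceeds.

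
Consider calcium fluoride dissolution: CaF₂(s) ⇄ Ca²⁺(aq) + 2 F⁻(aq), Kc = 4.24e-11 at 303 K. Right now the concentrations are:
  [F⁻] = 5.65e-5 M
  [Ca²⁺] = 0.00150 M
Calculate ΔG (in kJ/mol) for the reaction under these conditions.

ΔG = -5.49 kJ/mol

(CaF₂ is a pure solid — omitted from Qc.)
Qc = [Ca²⁺]·[F⁻]² = (0.00150)·(5.65e-5)² = 4.79e-12
ΔG = RT ln(Qc/Kc) = (8.314 J mol⁻¹ K⁻¹)(303 K) × ln(4.79e-12/4.24e-11)
   = (2.519 kJ/mol)(-2.181) = -5.49 kJ/mol
ΔG < 0, so the forward reaction is spontaneous (proceeds forward).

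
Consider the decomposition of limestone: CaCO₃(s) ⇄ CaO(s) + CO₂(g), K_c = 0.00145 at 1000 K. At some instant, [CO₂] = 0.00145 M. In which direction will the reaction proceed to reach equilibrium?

(CaCO₃, CaO are pure solids — omitted from Q_c.)
Q_c = [CO₂] = 0.00145
Q_c = 0.00145 = K_c, so the system is already at equilibrium.

neither direction; the system is at equilibrium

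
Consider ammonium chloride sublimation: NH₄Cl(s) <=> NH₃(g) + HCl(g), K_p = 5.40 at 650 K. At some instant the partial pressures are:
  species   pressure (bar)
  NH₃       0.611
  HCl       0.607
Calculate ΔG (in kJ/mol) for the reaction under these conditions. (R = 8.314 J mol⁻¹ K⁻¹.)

ΔG = -14.5 kJ/mol

(NH₄Cl is a pure solid — omitted from Q_p.)
Q_p = P(NH₃)·P(HCl) = (0.611)·(0.607) = 0.371
ΔG = RT ln(Q_p/K_p) = (8.314 J mol⁻¹ K⁻¹)(650 K) × ln(0.371/5.40)
   = (5.404 kJ/mol)(-2.678) = -14.5 kJ/mol
ΔG < 0, so the forward reaction is spontaneous (proceeds forward).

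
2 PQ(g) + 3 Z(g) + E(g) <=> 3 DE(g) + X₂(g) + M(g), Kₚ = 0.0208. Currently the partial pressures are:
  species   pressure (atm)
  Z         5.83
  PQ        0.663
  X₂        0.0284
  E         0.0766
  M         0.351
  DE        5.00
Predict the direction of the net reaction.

Qₚ = P(DE)³·P(X₂)·P(M) / (P(PQ)²·P(Z)³·P(E)) = (5.00)³·(0.0284)·(0.351) / ((0.663)²·(5.83)³·(0.0766)) = 0.187
Qₚ = 0.187 > Kₚ = 0.0208, so the reverse reaction proceeds.

in the reverse direction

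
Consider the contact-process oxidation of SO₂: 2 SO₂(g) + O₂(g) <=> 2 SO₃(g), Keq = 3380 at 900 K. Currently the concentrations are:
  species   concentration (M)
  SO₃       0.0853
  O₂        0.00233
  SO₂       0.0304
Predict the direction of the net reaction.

Q = [SO₃]² / ([SO₂]²·[O₂]) = (0.0853)² / ((0.0304)²·(0.00233)) = 3380
Q = 3380 = Keq, so the system is already at equilibrium.

no net change (already at equilibrium)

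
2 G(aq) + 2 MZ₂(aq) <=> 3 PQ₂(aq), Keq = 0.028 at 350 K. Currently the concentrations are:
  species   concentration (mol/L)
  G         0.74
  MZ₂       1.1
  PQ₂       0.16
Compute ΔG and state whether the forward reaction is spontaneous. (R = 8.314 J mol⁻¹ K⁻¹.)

ΔG = -4.40 kJ/mol; the forward reaction is spontaneous

Q = [PQ₂]³ / ([G]²·[MZ₂]²) = (0.16)³ / ((0.74)²·(1.1)²) = 0.00618
ΔG = RT ln(Q/Keq) = (8.314 J mol⁻¹ K⁻¹)(350 K) × ln(0.00618/0.028)
   = (2.910 kJ/mol)(-1.511) = -4.40 kJ/mol
ΔG < 0, so the forward reaction is spontaneous (proceeds forward).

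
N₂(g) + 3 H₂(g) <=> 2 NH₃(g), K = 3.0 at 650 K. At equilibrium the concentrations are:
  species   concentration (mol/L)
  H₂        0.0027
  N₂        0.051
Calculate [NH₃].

[NH₃] = 5.5×10⁻⁵ mol/L

At equilibrium, K = [NH₃]² / ([N₂]·[H₂]³) = 3.0.
([NH₃])² / ((0.051)·(0.0027)³) = 3.0
[NH₃]² = 3.01×10⁻⁹ ⇒ [NH₃] = 5.5×10⁻⁵ mol/L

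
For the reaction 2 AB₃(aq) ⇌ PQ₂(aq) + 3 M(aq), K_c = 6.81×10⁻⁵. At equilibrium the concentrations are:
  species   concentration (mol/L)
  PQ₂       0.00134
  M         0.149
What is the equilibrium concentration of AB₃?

[AB₃] = 0.255 mol/L

At equilibrium, K_c = [PQ₂]·[M]³ / [AB₃]² = 6.81×10⁻⁵.
(0.00134)·(0.149)³ / ([AB₃])² = 6.81×10⁻⁵
[AB₃]² = 0.0651 ⇒ [AB₃] = 0.255 mol/L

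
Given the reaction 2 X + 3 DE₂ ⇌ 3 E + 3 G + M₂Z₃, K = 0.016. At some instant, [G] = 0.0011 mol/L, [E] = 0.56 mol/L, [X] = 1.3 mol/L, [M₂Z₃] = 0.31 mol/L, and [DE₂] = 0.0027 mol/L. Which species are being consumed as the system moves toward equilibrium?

Q = [E]³·[G]³·[M₂Z₃] / ([X]²·[DE₂]³) = (0.56)³·(0.0011)³·(0.31) / ((1.3)²·(0.0027)³) = 0.0022
Q = 0.0022 < K = 0.016: net forward reaction.

X, DE₂ (reactants)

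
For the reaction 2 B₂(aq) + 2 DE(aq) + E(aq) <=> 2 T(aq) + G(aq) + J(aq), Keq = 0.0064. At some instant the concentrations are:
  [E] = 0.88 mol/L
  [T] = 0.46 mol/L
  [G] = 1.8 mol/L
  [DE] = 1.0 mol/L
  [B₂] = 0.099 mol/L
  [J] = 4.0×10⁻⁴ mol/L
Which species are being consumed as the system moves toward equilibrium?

Q = [T]²·[G]·[J] / ([B₂]²·[DE]²·[E]) = (0.46)²·(1.8)·(4.0×10⁻⁴) / ((0.099)²·(1.0)²·(0.88)) = 0.018
Q = 0.018 > Keq = 0.0064: net reverse reaction.

T, G, J (products)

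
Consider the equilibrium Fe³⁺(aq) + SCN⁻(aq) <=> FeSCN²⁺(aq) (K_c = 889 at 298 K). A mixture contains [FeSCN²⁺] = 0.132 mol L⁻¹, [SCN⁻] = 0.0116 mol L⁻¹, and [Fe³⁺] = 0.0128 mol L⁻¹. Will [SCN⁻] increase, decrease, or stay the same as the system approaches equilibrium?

stay the same

Q_c = [FeSCN²⁺] / ([Fe³⁺]·[SCN⁻]) = (0.132) / ((0.0128)·(0.0116)) = 889
Q_c = 889 = K_c; the system is at equilibrium.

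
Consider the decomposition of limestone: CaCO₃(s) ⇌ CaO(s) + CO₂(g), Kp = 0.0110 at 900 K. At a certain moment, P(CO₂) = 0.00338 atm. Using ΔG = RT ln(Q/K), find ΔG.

ΔG = -8.83 kJ/mol

(CaCO₃, CaO are pure solids — omitted from Qp.)
Qp = P(CO₂) = 0.00338
ΔG = RT ln(Qp/Kp) = (8.314 J mol⁻¹ K⁻¹)(900 K) × ln(0.00338/0.0110)
   = (7.483 kJ/mol)(-1.180) = -8.83 kJ/mol
ΔG < 0, so the forward reaction is spontaneous (proceeds forward).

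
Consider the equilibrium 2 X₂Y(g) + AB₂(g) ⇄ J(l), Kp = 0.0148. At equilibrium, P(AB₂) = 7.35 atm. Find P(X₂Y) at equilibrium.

P(X₂Y) = 3.03 atm

(J is a pure liquid — omitted from Kp.)
At equilibrium, Kp = 1 / (P(X₂Y)²·P(AB₂)) = 0.0148.
1 / ((P(X₂Y))²·(7.35)) = 0.0148
P(X₂Y)² = 9.19 ⇒ P(X₂Y) = 3.03 atm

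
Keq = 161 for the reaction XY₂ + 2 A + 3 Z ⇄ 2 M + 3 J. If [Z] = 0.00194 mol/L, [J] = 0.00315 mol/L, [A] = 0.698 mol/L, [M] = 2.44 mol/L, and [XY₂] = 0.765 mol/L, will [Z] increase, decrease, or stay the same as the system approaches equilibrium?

Q = [M]²·[J]³ / ([XY₂]·[A]²·[Z]³) = (2.44)²·(0.00315)³ / ((0.765)·(0.698)²·(0.00194)³) = 68.4
Q = 68.4 < Keq = 161: net forward reaction.
Z is a reactant, so it decreases.

decrease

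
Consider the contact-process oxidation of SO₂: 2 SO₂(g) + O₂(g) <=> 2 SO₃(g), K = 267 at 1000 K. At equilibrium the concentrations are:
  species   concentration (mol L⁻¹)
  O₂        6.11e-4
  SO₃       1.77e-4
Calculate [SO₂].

[SO₂] = 4.38e-4 mol L⁻¹

At equilibrium, K = [SO₃]² / ([SO₂]²·[O₂]) = 267.
(1.77e-4)² / (([SO₂])²·(6.11e-4)) = 267
[SO₂]² = 1.92e-7 ⇒ [SO₂] = 4.38e-4 mol L⁻¹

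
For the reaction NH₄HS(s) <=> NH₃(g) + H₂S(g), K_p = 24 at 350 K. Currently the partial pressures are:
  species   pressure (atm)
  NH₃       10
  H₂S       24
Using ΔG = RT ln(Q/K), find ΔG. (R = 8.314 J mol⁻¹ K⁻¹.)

(NH₄HS is a pure solid — omitted from Q_p.)
Q_p = P(NH₃)·P(H₂S) = (10)·(24) = 240
ΔG = RT ln(Q_p/K_p) = (8.314 J mol⁻¹ K⁻¹)(350 K) × ln(240/24)
   = (2.910 kJ/mol)(2.303) = 6.70 kJ/mol
ΔG > 0, so the forward reaction is non-spontaneous (proceeds in reverse).

ΔG = 6.70 kJ/mol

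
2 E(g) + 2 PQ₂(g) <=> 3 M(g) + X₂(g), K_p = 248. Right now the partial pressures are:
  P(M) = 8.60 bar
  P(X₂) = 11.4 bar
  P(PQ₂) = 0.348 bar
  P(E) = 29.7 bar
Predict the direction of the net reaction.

Q_p = P(M)³·P(X₂) / (P(E)²·P(PQ₂)²) = (8.60)³·(11.4) / ((29.7)²·(0.348)²) = 67.9
Q_p = 67.9 < K_p = 248, so the forward reaction proceeds.

toward products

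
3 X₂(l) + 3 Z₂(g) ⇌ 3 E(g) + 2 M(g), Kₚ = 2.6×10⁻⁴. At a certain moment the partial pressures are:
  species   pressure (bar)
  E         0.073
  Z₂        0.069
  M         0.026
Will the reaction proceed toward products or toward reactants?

(X₂ is a pure liquid — omitted from Qₚ.)
Qₚ = P(E)³·P(M)² / P(Z₂)³ = (0.073)³·(0.026)² / (0.069)³ = 8.0×10⁻⁴
Qₚ = 8.0×10⁻⁴ > Kₚ = 2.6×10⁻⁴, so the reverse reaction proceeds.

to the left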